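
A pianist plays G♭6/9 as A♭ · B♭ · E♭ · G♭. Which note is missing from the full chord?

G♭6/9 = G♭, B♭, D♭, E♭, A♭. The voicing lacks the 5th (perfect 5th), D♭.

D♭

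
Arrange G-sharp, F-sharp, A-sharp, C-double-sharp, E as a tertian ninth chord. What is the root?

Stacking in thirds gives F-sharp – A-sharp – C-double-sharp – E – G-sharp, so F-sharp is the root — F-sharp dominant ninth sharp five.

F-sharp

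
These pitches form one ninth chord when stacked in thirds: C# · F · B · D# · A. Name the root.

Arranged so that each adjacent pair is a third by letter name: B – D# – F – A – C#.
The bottom of that stack, B, is the root (this is B dominant ninth flat five).

B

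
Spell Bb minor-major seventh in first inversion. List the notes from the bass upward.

In root position, Bb minor-major seventh is B-flat–D-flat–F–A.
First inversion puts the third (D-flat) in the bass.

D-flat, F, A, B-flat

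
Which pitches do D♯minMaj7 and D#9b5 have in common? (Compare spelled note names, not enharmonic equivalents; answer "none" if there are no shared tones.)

D#

D♯minMaj7 = D#, F#, A#, C##.
D#9b5 = D#, F##, A, C#, E#.
Shared: D#.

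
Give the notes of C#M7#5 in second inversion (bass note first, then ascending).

G##, B#, C#, E#

In root position, C#M7#5 is C#–E#–G##–B#.
Second inversion puts the fifth (G##) in the bass.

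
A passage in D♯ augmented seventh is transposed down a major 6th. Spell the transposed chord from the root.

F#, A#, C##, E

Transposed root: D# → F# (major 6th down). So we spell F# augmented seventh:
Root: F#
Major 3rd (3rd): A#
Augmented 5th (5th): C##
Minor 7th (7th): E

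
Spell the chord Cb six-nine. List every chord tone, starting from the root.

C-flat, E-flat, G-flat, A-flat, D-flat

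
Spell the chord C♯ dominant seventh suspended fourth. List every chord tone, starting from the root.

Root C-sharp, quality dominant seventh suspended fourth:
root → C-sharp
4th (perfect 4th) → F-sharp
5th (perfect 5th) → G-sharp
7th (minor 7th) → B

C-sharp  F-sharp  G-sharp  B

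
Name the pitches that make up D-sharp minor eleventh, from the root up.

D#, F#, A#, C#, E#, G#

D-sharp minor eleventh: minor eleventh on D#.
root → D#
3rd (minor 3rd) → F#
5th (perfect 5th) → A#
7th (minor 7th) → C#
9th (major 9th) → E#
11th (perfect 11th) → G#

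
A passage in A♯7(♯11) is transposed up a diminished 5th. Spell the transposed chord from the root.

A# up a diminished 5th → E. New chord: E dominant seventh sharp eleven.
- root: E
- major 3rd: G#
- perfect 5th: B
- minor 7th: D
- augmented 11th: A#

E – G# – B – D – A#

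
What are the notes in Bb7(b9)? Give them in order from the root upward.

Bb7(b9) is a dominant seventh flat nine built on Bb.
- root: Bb
- major 3rd: D
- perfect 5th: F
- minor 7th: Ab
- minor 9th: Cb

Bb, D, F, Ab, Cb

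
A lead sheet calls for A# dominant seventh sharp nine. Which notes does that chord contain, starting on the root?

Root A-sharp, quality dominant seventh sharp nine:
A-sharp — root
C-double-sharp — major 3rd
E-sharp — perfect 5th
G-sharp — minor 7th
B-double-sharp — augmented 9th

A-sharp, C-double-sharp, E-sharp, G-sharp, B-double-sharp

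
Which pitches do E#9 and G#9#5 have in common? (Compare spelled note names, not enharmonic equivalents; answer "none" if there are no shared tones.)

E#9 = E♯, G𝄪, B♯, D♯, F𝄪.
G#9#5 = G♯, B♯, D𝄪, F♯, A♯.
Shared: B♯.

B♯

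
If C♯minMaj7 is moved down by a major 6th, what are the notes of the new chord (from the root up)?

E, G, B, D#

Transposed root: C# → E (major 6th down). So we spell E minor-major seventh:
Root: E
Minor 3rd (3rd): G
Perfect 5th (5th): B
Major 7th (7th): D#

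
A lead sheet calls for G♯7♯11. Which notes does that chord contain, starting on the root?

G#  B#  D#  F#  C##

Root G#, quality dominant seventh sharp eleven:
Root: G#
Major 3rd (3rd): B#
Perfect 5th (5th): D#
Minor 7th (7th): F#
Augmented 11th (11th): C##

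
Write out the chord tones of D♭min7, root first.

D♭min7 is a minor seventh built on Db.
Db — root
Fb — minor 3rd
Ab — perfect 5th
Cb — minor 7th

Db, Fb, Ab, Cb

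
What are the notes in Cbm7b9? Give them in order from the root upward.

Cbm7b9: minor seventh flat nine on Cb.
Cb — root
Ebb — minor 3rd
Gb — perfect 5th
Bbb — minor 7th
Dbb — minor 9th

Cb, Ebb, Gb, Bbb, Dbb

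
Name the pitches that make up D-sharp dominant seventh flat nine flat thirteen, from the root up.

D-sharp dominant seventh flat nine flat thirteen: dominant seventh flat nine flat thirteen on D-sharp.
D-sharp — root
F-double-sharp — major 3rd
A-sharp — perfect 5th
C-sharp — minor 7th
E — minor 9th
B — minor 13th

D-sharp  F-double-sharp  A-sharp  C-sharp  E  B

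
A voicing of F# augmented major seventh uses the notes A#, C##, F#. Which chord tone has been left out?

E#

F# augmented major seventh = F#, A#, C##, E#. The voicing lacks the 7th (major 7th), E#.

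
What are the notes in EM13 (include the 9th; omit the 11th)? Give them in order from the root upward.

E G# B D# F# C#

Root E, quality major thirteenth:
E — root
G# — major 3rd
B — perfect 5th
D# — major 7th
F# — major 9th
C# — major 13th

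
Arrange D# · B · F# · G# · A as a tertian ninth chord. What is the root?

Arranged so that each adjacent pair is a third by letter name: G# – B – D# – F# – A.
The bottom of that stack, G#, is the root (this is G# minor seventh flat nine).

G#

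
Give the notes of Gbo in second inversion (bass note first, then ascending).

In root position, Gbo is Gb–Bbb–Dbb.
Second inversion puts the fifth (Dbb) in the bass.

Dbb  Gb  Bbb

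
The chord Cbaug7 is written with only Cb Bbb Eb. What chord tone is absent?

G

Cbaug7 = Cb, Eb, G, Bbb. The voicing lacks the 5th (augmented 5th), G.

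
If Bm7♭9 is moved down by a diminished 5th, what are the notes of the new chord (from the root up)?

E♯, G♯, B♯, D♯, F♯

A diminished 5th down from B is E♯, so the new chord is E♯ minor seventh flat nine.
- root: E♯
- minor 3rd: G♯
- perfect 5th: B♯
- minor 7th: D♯
- minor 9th: F♯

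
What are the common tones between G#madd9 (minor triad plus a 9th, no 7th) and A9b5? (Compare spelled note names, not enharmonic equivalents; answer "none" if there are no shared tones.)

B

G#madd9 = G#, B, D#, A#.
A9b5 = A, C#, Eb, G, B.
Shared: B.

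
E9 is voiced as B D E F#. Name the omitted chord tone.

The full E9 chord is E, G#, B, D, F#.
Comparing with the voicing, the major 3rd (3rd) — G# — is absent.

G#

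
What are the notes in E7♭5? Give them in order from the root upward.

E, G#, Bb, D

E7♭5: dominant seventh flat five on E.
- root: E
- major 3rd: G#
- diminished 5th: Bb
- minor 7th: D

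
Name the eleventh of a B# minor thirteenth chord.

E-sharp

B# minor thirteenth is built on B-sharp; its 11th is a perfect 11th above the root.
A fourth above B uses the letter E, and the perfect 11th above B-sharp is E-sharp.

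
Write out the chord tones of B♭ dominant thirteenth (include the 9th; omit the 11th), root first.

Root B♭, quality dominant thirteenth:
B♭ — root
D — major 3rd
F — perfect 5th
A♭ — minor 7th
C — major 9th
G — major 13th

B♭ – D – F – A♭ – C – G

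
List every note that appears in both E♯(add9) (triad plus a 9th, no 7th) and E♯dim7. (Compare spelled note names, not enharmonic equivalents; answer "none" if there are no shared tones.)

E♯

E♯(add9) = E♯, G𝄪, B♯, F𝄪.
E♯dim7 = E♯, G♯, B, D.
Shared: E♯.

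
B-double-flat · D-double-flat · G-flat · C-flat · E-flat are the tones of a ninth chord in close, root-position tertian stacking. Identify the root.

C-flat

Stacking in thirds gives C-flat – E-flat – G-flat – B-double-flat – D-double-flat, so C-flat is the root — C-flat dominant seventh flat nine.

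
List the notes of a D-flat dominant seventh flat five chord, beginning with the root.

D-flat – F – A-double-flat – C-flat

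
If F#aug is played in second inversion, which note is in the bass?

F#aug = F♯–A♯–C𝄪. Second inversion → fifth in the bass = C𝄪.

C𝄪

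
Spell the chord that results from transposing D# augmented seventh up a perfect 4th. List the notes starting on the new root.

G#, B#, D##, F#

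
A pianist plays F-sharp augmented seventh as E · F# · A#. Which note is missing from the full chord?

F-sharp augmented seventh = F#, A#, C##, E. The voicing lacks the 5th (augmented 5th), C##.

C##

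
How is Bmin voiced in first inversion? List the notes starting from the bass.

D F# B

Bmin = B–D–F#; first inversion → third (D) lowest.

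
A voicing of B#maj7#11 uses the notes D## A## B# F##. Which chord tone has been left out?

E##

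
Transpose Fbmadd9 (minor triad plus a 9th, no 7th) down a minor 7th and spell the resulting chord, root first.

G♭  B𝄫  D♭  A♭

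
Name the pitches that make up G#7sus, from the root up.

G♯  C♯  D♯  F♯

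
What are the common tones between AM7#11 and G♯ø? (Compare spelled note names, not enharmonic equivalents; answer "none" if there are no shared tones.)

G♯

AM7#11 = A, C♯, E, G♯, D♯.
G♯ø = G♯, B, D, F♯.
Shared: G♯.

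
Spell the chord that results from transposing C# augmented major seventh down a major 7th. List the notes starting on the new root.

Transposed root: C# → D (major 7th down). So we spell D augmented major seventh:
Root: D
Major 3rd (3rd): F#
Augmented 5th (5th): A#
Major 7th (7th): C#

D – F# – A# – C#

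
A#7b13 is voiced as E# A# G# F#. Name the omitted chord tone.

C##

A#7b13 = A#, C##, E#, G#, F#. The voicing lacks the 3rd (major 3rd), C##.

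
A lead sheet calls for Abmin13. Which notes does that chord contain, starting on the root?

A♭, C♭, E♭, G♭, B♭, D♭, F

Abmin13 is a minor thirteenth built on A♭.
root → A♭
3rd (minor 3rd) → C♭
5th (perfect 5th) → E♭
7th (minor 7th) → G♭
9th (major 9th) → B♭
11th (perfect 11th) → D♭
13th (major 13th) → F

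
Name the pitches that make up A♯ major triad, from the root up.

A♯ C𝄪 E♯

Root A♯, quality major triad:
Root: A♯
Major 3rd (3rd): C𝄪
Perfect 5th (5th): E♯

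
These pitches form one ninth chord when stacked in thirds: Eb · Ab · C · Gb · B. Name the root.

Ab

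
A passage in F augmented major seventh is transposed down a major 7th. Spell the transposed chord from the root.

Gb Bb D F

F down a major 7th → Gb. New chord: Gb augmented major seventh.
- root: Gb
- major 3rd: Bb
- augmented 5th: D
- major 7th: F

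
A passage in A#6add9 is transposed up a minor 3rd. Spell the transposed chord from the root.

C# – E# – G# – A# – D#

Transposed root: A# → C# (minor 3rd up). So we spell C# six-nine:
C# — root
E# — major 3rd
G# — perfect 5th
A# — major 6th
D# — major 9th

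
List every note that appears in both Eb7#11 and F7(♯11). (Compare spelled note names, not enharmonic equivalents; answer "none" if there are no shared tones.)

Eb7#11 = Eb, G, Bb, Db, A.
F7(♯11) = F, A, C, Eb, B.
Shared: Eb, A.

Eb, A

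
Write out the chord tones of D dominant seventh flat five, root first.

D dominant seventh flat five: dominant seventh flat five on D.
root → D
3rd (major 3rd) → F-sharp
5th (diminished 5th) → A-flat
7th (minor 7th) → C

D  F-sharp  A-flat  C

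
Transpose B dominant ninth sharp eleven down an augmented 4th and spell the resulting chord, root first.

B down an augmented 4th → F. New chord: F dominant ninth sharp eleven.
- root: F
- major 3rd: A
- perfect 5th: C
- minor 7th: Eb
- major 9th: G
- augmented 11th: B

F, A, C, Eb, G, B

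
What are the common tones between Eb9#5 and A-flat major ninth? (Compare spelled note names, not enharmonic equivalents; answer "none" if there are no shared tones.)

Eb  G

Eb9#5 = Eb, G, B, Db, F.
A-flat major ninth = Ab, C, Eb, G, Bb.
Shared: Eb, G.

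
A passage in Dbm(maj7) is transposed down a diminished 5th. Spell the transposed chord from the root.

G – B♭ – D – F♯

A diminished 5th down from D♭ is G, so the new chord is G minor-major seventh.
- root: G
- minor 3rd: B♭
- perfect 5th: D
- major 7th: F♯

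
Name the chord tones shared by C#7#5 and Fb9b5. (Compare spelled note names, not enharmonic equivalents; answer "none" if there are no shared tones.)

none

C#7#5 = C#, E#, G##, B.
Fb9b5 = Fb, Ab, Cbb, Ebb, Gb.
Shared: none.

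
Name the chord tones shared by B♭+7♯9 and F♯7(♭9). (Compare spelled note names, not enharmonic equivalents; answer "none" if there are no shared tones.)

B♭+7♯9: B♭ D F♯ A♭ C♯
F♯7(♭9): F♯ A♯ C♯ E G
Common to both → F♯, C♯.

F♯ C♯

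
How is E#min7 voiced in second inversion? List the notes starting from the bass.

B#, D#, E#, G#

In root position, E#min7 is E#–G#–B#–D#.
Second inversion puts the fifth (B#) in the bass.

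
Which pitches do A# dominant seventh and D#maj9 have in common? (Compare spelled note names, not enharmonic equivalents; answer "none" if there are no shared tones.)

A♯ – C𝄪 – E♯

A# dominant seventh = A♯, C𝄪, E♯, G♯.
D#maj9 = D♯, F𝄪, A♯, C𝄪, E♯.
Shared: A♯, C𝄪, E♯.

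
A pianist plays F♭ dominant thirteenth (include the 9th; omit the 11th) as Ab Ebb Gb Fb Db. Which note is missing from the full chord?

Cb

The full F♭ dominant thirteenth chord is Fb, Ab, Cb, Ebb, Gb, Db.
Comparing with the voicing, the perfect 5th (5th) — Cb — is absent.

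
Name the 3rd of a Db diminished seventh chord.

Db diminished seventh is built on D♭; its 3rd is a minor 3rd above the root.
A third above D uses the letter F, and the minor 3rd above D♭ is F♭.

F♭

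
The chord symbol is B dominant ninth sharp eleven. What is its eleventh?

E-sharp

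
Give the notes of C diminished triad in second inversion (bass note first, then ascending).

G♭, C, E♭

In root position, C diminished triad is C–E♭–G♭.
Second inversion puts the fifth (G♭) in the bass.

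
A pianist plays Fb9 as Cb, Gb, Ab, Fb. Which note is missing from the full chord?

The full Fb9 chord is Fb, Ab, Cb, Ebb, Gb.
Comparing with the voicing, the minor 7th (7th) — Ebb — is absent.

Ebb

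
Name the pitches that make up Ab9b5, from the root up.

Ab C Ebb Gb Bb

Ab9b5: dominant ninth flat five on Ab.
Ab — root
C — major 3rd
Ebb — diminished 5th
Gb — minor 7th
Bb — major 9th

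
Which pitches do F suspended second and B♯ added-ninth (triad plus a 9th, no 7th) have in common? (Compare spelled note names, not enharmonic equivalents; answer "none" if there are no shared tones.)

none

F suspended second = F, G, C.
B♯ added-ninth = B-sharp, D-double-sharp, F-double-sharp, C-double-sharp.
Shared: none.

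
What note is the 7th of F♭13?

E𝄫

Root of F♭13 = F♭. The 7th is a minor 7th: F♭ up a minor 7th → E𝄫.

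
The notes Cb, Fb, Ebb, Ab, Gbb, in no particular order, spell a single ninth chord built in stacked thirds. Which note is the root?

Stacking in thirds gives Fb – Ab – Cb – Ebb – Gbb, so Fb is the root — Fb dominant seventh flat nine.

Fb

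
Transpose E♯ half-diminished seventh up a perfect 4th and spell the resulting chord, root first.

A♯, C♯, E, G♯

E♯ up a perfect 4th → A♯. New chord: A♯ half-diminished seventh.
root → A♯
3rd (minor 3rd) → C♯
5th (diminished 5th) → E
7th (minor 7th) → G♯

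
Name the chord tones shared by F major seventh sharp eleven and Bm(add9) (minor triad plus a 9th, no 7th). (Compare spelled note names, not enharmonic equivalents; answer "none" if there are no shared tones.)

B

F major seventh sharp eleven = F, A, C, E, B.
Bm(add9) = B, D, F#, C#.
Shared: B.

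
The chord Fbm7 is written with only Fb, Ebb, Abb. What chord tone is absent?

Fbm7 = Fb, Abb, Cb, Ebb. The voicing lacks the 5th (perfect 5th), Cb.

Cb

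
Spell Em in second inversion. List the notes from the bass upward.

In root position, Em is E–G–B.
Second inversion puts the fifth (B) in the bass.

B – E – G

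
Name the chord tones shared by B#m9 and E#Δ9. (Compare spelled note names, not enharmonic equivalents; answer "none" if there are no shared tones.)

B#m9: B# D# F## A# C##
E#Δ9: E# G## B# D## F##
Common to both → B#, F##.

B# F##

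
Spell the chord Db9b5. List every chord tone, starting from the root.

Db9b5: dominant ninth flat five on D♭.
- root: D♭
- major 3rd: F
- diminished 5th: A𝄫
- minor 7th: C♭
- major 9th: E♭

D♭, F, A𝄫, C♭, E♭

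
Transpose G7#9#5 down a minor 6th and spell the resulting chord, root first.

B, D#, F##, A, C##

Transposed root: G → B (minor 6th down). So we spell B dominant seventh sharp nine sharp five:
B — root
D# — major 3rd
F## — augmented 5th
A — minor 7th
C## — augmented 9th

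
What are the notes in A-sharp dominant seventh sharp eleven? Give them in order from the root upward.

A-sharp dominant seventh sharp eleven is a dominant seventh sharp eleven built on A-sharp.
- root: A-sharp
- major 3rd: C-double-sharp
- perfect 5th: E-sharp
- minor 7th: G-sharp
- augmented 11th: D-double-sharp

A-sharp, C-double-sharp, E-sharp, G-sharp, D-double-sharp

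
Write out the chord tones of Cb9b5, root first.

Cb  Eb  Gbb  Bbb  Db

Cb9b5 is a dominant ninth flat five built on Cb.
Cb — root
Eb — major 3rd
Gbb — diminished 5th
Bbb — minor 7th
Db — major 9th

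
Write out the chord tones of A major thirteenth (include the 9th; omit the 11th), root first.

A major thirteenth is a major thirteenth built on A.
A — root
C-sharp — major 3rd
E — perfect 5th
G-sharp — major 7th
B — major 9th
F-sharp — major 13th

A, C-sharp, E, G-sharp, B, F-sharp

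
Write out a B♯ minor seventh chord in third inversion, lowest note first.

A-sharp, B-sharp, D-sharp, F-double-sharp

B♯ minor seventh = B-sharp–D-sharp–F-double-sharp–A-sharp; third inversion → seventh (A-sharp) lowest.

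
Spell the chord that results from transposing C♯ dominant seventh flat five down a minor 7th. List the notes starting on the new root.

Transposed root: C# → D# (minor 7th down). So we spell D# dominant seventh flat five:
D# — root
F## — major 3rd
A — diminished 5th
C# — minor 7th

D# – F## – A – C#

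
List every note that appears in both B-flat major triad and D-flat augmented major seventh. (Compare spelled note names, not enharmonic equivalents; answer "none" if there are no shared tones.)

B-flat major triad: Bb D F
D-flat augmented major seventh: Db F A C
Common to both → F.

F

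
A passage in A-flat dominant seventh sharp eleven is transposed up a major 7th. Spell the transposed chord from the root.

G – B – D – F – C-sharp

A major 7th up from A-flat is G, so the new chord is G dominant seventh sharp eleven.
root → G
3rd (major 3rd) → B
5th (perfect 5th) → D
7th (minor 7th) → F
11th (augmented 11th) → C-sharp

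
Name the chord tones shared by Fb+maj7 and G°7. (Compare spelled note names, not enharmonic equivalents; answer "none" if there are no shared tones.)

Fb

Fb+maj7: Fb Ab C Eb
G°7: G Bb Db Fb
Common to both → Fb.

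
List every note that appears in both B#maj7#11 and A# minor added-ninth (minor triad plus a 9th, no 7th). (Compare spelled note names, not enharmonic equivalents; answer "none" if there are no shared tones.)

B#maj7#11: B♯ D𝄪 F𝄪 A𝄪 E𝄪
A# minor added-ninth: A♯ C♯ E♯ B♯
Common to both → B♯.

B♯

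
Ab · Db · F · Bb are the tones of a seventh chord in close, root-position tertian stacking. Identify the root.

Bb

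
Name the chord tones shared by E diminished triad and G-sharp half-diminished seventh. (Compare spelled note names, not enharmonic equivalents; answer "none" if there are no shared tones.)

E diminished triad = E, G, B-flat.
G-sharp half-diminished seventh = G-sharp, B, D, F-sharp.
Shared: none.

none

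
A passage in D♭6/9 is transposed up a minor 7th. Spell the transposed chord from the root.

Db up a minor 7th → Cb. New chord: Cb six-nine.
Cb — root
Eb — major 3rd
Gb — perfect 5th
Ab — major 6th
Db — major 9th

Cb, Eb, Gb, Ab, Db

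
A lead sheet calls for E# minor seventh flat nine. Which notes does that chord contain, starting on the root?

E-sharp – G-sharp – B-sharp – D-sharp – F-sharp

E# minor seventh flat nine: minor seventh flat nine on E-sharp.
root → E-sharp
3rd (minor 3rd) → G-sharp
5th (perfect 5th) → B-sharp
7th (minor 7th) → D-sharp
9th (minor 9th) → F-sharp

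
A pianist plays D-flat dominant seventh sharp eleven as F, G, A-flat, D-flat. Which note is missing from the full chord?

D-flat dominant seventh sharp eleven = D-flat, F, A-flat, C-flat, G. The voicing lacks the 7th (minor 7th), C-flat.

C-flat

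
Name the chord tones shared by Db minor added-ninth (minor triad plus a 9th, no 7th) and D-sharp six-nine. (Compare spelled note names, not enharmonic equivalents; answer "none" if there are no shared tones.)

Db minor added-ninth: D-flat F-flat A-flat E-flat
D-sharp six-nine: D-sharp F-double-sharp A-sharp B-sharp E-sharp
Common to both → none.

none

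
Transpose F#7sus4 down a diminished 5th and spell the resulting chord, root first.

F# down a diminished 5th → B#. New chord: B# dominant seventh suspended fourth.
Root: B#
Perfect 4th (4th): E#
Perfect 5th (5th): F##
Minor 7th (7th): A#

B# E# F## A#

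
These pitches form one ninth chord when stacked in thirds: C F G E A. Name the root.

F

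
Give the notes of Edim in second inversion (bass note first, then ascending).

Bb – E – G

In root position, Edim is E–G–Bb.
Second inversion puts the fifth (Bb) in the bass.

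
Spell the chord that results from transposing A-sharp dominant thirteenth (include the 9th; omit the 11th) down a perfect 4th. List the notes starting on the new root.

A-sharp down a perfect 4th → E-sharp. New chord: E-sharp dominant thirteenth.
- root: E-sharp
- major 3rd: G-double-sharp
- perfect 5th: B-sharp
- minor 7th: D-sharp
- major 9th: F-double-sharp
- major 13th: C-double-sharp

E-sharp, G-double-sharp, B-sharp, D-sharp, F-double-sharp, C-double-sharp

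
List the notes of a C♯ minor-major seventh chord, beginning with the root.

C# – E – G# – B#

Root C#, quality minor-major seventh:
- root: C#
- minor 3rd: E
- perfect 5th: G#
- major 7th: B#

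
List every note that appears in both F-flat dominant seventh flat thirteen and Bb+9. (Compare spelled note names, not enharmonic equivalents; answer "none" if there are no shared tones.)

A♭

F-flat dominant seventh flat thirteen: F♭ A♭ C♭ E𝄫 D𝄫
Bb+9: B♭ D F♯ A♭ C
Common to both → A♭.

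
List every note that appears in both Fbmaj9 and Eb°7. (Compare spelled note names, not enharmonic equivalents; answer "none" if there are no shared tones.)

Fbmaj9: Fb Ab Cb Eb Gb
Eb°7: Eb Gb Bbb Dbb
Common to both → Eb, Gb.

Eb, Gb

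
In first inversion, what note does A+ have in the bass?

A+ in root position is A–C♯–E♯.
First inversion places the third in the bass, which is C♯.

C♯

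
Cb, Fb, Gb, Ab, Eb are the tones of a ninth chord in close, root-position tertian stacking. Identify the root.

Fb

Arranged so that each adjacent pair is a third by letter name: Fb – Ab – Cb – Eb – Gb.
The bottom of that stack, Fb, is the root (this is Fb major ninth).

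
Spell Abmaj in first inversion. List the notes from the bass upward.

C, Eb, Ab

In root position, Abmaj is Ab–C–Eb.
First inversion puts the third (C) in the bass.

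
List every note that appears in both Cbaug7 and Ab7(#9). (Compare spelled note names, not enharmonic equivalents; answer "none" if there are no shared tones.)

Cbaug7 = C♭, E♭, G, B𝄫.
Ab7(#9) = A♭, C, E♭, G♭, B.
Shared: E♭.

E♭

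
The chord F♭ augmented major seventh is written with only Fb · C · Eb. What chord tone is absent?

The full F♭ augmented major seventh chord is Fb, Ab, C, Eb.
Comparing with the voicing, the major 3rd (3rd) — Ab — is absent.

Ab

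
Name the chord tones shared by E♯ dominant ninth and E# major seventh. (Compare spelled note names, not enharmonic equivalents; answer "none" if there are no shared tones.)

E♯ dominant ninth = E-sharp, G-double-sharp, B-sharp, D-sharp, F-double-sharp.
E# major seventh = E-sharp, G-double-sharp, B-sharp, D-double-sharp.
Shared: E-sharp, G-double-sharp, B-sharp.

E-sharp, G-double-sharp, B-sharp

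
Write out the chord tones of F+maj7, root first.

F+maj7 is an augmented major seventh built on F.
Root: F
Major 3rd (3rd): A
Augmented 5th (5th): C♯
Major 7th (7th): E

F, A, C♯, E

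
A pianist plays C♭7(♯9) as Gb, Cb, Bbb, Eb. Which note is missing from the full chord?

The full C♭7(♯9) chord is Cb, Eb, Gb, Bbb, D.
Comparing with the voicing, the augmented 9th (9th) — D — is absent.

D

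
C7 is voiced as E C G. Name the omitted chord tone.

C7 = C, E, G, B♭. The voicing lacks the 7th (minor 7th), B♭.

B♭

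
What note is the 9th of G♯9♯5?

A#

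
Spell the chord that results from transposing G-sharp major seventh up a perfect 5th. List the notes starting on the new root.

D# – F## – A# – C##

Transposed root: G# → D# (perfect 5th up). So we spell D# major seventh:
Root: D#
Major 3rd (3rd): F##
Perfect 5th (5th): A#
Major 7th (7th): C##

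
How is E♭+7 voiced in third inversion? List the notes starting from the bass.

Db  Eb  G  B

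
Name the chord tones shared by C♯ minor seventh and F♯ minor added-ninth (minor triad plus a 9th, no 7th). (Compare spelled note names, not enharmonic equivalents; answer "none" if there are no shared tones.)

C-sharp, G-sharp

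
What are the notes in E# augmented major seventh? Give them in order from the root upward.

E-sharp – G-double-sharp – B-double-sharp – D-double-sharp

Root E-sharp, quality augmented major seventh:
- root: E-sharp
- major 3rd: G-double-sharp
- augmented 5th: B-double-sharp
- major 7th: D-double-sharp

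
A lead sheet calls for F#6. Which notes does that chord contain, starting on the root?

F# – A# – C# – D#

F#6: major sixth on F#.
- root: F#
- major 3rd: A#
- perfect 5th: C#
- major 6th: D#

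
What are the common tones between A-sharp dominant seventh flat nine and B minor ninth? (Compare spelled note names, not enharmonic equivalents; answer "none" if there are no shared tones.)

B

A-sharp dominant seventh flat nine: A-sharp C-double-sharp E-sharp G-sharp B
B minor ninth: B D F-sharp A C-sharp
Common to both → B.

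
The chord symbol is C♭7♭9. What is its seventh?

Bbb

C♭7♭9 is built on Cb; its 7th is a minor 7th above the root.
A seventh above C uses the letter B, and the minor 7th above Cb is Bbb.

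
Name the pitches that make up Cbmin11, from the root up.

Cb, Ebb, Gb, Bbb, Db, Fb

Cbmin11: minor eleventh on Cb.
- root: Cb
- minor 3rd: Ebb
- perfect 5th: Gb
- minor 7th: Bbb
- major 9th: Db
- perfect 11th: Fb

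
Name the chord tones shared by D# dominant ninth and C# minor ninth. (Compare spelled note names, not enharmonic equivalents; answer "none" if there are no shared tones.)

D# dominant ninth = D-sharp, F-double-sharp, A-sharp, C-sharp, E-sharp.
C# minor ninth = C-sharp, E, G-sharp, B, D-sharp.
Shared: D-sharp, C-sharp.

D-sharp C-sharp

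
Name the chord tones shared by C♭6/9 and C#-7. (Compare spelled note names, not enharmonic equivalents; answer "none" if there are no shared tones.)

none

C♭6/9 = Cb, Eb, Gb, Ab, Db.
C#-7 = C#, E, G#, B.
Shared: none.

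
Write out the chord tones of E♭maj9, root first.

E♭maj9 is a major ninth built on Eb.
root → Eb
3rd (major 3rd) → G
5th (perfect 5th) → Bb
7th (major 7th) → D
9th (major 9th) → F

Eb, G, Bb, D, F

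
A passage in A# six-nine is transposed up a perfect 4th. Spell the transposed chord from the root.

D# – F## – A# – B# – E#

Transposed root: A# → D# (perfect 4th up). So we spell D# six-nine:
root → D#
3rd (major 3rd) → F##
5th (perfect 5th) → A#
6th (major 6th) → B#
9th (major 9th) → E#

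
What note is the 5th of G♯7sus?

D#

G♯7sus is built on G#; its 5th is a perfect 5th above the root.
A fifth above G uses the letter D, and the perfect 5th above G# is D#.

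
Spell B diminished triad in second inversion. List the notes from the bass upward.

F  B  D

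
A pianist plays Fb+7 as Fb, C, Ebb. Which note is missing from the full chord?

Ab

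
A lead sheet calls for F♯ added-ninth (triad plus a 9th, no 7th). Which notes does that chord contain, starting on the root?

F-sharp, A-sharp, C-sharp, G-sharp

F♯ added-ninth is an added-ninth built on F-sharp.
root → F-sharp
3rd (major 3rd) → A-sharp
5th (perfect 5th) → C-sharp
9th (major 9th) → G-sharp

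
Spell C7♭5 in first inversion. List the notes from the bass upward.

E, Gb, Bb, C

In root position, C7♭5 is C–E–Gb–Bb.
First inversion puts the third (E) in the bass.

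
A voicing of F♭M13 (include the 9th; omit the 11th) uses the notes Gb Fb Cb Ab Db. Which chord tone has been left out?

F♭M13 = Fb, Ab, Cb, Eb, Gb, Db. The voicing lacks the 7th (major 7th), Eb.

Eb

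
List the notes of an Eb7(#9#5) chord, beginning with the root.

Eb – G – B – Db – F#

Eb7(#9#5) is a dominant seventh sharp nine sharp five built on Eb.
- root: Eb
- major 3rd: G
- augmented 5th: B
- minor 7th: Db
- augmented 9th: F#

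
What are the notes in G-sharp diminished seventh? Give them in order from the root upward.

Root G-sharp, quality diminished seventh:
Root: G-sharp
Minor 3rd (3rd): B
Diminished 5th (5th): D
Diminished 7th (7th): F

G-sharp, B, D, F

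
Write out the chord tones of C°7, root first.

C°7: diminished seventh on C.
- root: C
- minor 3rd: Eb
- diminished 5th: Gb
- diminished 7th: Bbb

C Eb Gb Bbb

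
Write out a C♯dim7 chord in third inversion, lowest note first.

C♯dim7 = C♯–E–G–B♭; third inversion → seventh (B♭) lowest.

B♭ – C♯ – E – G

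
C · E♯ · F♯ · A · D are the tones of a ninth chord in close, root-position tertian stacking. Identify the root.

Stacking in thirds gives D – F♯ – A – C – E♯, so D is the root — D dominant seventh sharp nine.

D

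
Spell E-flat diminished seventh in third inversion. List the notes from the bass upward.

In root position, E-flat diminished seventh is Eb–Gb–Bbb–Dbb.
Third inversion puts the seventh (Dbb) in the bass.

Dbb Eb Gb Bbb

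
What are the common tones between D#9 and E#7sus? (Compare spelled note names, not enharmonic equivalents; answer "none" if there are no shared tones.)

D#9: D# F## A# C# E#
E#7sus: E# A# B# D#
Common to both → D#, A#, E#.

D# – A# – E#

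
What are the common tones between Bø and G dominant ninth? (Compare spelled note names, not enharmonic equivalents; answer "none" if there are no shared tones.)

Bø: B D F A
G dominant ninth: G B D F A
Common to both → B, D, F, A.

B  D  F  A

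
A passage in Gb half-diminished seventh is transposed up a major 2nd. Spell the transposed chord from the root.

Gb up a major 2nd → Ab. New chord: Ab half-diminished seventh.
- root: Ab
- minor 3rd: Cb
- diminished 5th: Ebb
- minor 7th: Gb

Ab  Cb  Ebb  Gb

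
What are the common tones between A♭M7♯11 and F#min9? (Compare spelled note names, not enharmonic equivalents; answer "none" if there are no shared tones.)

none

A♭M7♯11 = Ab, C, Eb, G, D.
F#min9 = F#, A, C#, E, G#.
Shared: none.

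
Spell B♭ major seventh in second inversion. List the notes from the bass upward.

B♭ major seventh = B♭–D–F–A; second inversion → fifth (F) lowest.

F, A, B♭, D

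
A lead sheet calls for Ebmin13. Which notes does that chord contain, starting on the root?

Ebmin13 is a minor thirteenth built on Eb.
Eb — root
Gb — minor 3rd
Bb — perfect 5th
Db — minor 7th
F — major 9th
Ab — perfect 11th
C — major 13th

Eb Gb Bb Db F Ab C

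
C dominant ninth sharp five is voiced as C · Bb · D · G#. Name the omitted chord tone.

The full C dominant ninth sharp five chord is C, E, G#, Bb, D.
Comparing with the voicing, the major 3rd (3rd) — E — is absent.

E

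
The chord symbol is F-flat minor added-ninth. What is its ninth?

G-flat

Root of F-flat minor added-ninth = F-flat. The 9th is a major 9th: F-flat up a major 9th → G-flat.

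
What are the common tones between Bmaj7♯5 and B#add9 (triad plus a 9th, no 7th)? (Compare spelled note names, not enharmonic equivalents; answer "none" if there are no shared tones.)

F𝄪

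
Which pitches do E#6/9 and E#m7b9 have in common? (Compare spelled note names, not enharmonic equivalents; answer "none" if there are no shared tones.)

E#6/9: E♯ G𝄪 B♯ C𝄪 F𝄪
E#m7b9: E♯ G♯ B♯ D♯ F♯
Common to both → E♯, B♯.

E♯  B♯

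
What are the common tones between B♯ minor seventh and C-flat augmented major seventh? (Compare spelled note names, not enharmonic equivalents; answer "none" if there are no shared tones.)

none

B♯ minor seventh: B# D# F## A#
C-flat augmented major seventh: Cb Eb G Bb
Common to both → none.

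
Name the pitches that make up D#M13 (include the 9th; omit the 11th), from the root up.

D#  F##  A#  C##  E#  B#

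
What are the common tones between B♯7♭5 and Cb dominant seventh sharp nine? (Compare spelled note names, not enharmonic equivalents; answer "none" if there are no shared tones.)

none

B♯7♭5 = B#, D##, F#, A#.
Cb dominant seventh sharp nine = Cb, Eb, Gb, Bbb, D.
Shared: none.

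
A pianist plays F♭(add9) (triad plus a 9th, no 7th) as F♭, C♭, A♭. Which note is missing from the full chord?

G♭

F♭(add9) = F♭, A♭, C♭, G♭. The voicing lacks the 9th (major 9th), G♭.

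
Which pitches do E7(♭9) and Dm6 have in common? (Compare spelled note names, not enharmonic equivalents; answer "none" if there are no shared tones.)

B – D – F

E7(♭9): E G# B D F
Dm6: D F A B
Common to both → B, D, F.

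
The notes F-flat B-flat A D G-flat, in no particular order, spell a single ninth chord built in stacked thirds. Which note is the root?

G-flat

Arranged so that each adjacent pair is a third by letter name: G-flat – B-flat – D – F-flat – A.
The bottom of that stack, G-flat, is the root (this is G-flat dominant seventh sharp nine sharp five).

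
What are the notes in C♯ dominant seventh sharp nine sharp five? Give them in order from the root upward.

C♯ dominant seventh sharp nine sharp five is a dominant seventh sharp nine sharp five built on C#.
root → C#
3rd (major 3rd) → E#
5th (augmented 5th) → G##
7th (minor 7th) → B
9th (augmented 9th) → D##

C#, E#, G##, B, D##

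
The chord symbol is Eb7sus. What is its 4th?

Eb7sus is built on E♭; its 4th is a perfect 4th above the root.
A fourth above E uses the letter A, and the perfect 4th above E♭ is A♭.

A♭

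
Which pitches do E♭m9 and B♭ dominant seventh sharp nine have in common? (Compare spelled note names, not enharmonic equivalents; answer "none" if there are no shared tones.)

E♭m9 = Eb, Gb, Bb, Db, F.
B♭ dominant seventh sharp nine = Bb, D, F, Ab, C#.
Shared: Bb, F.

Bb – F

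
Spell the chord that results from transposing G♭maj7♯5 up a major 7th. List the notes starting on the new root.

G♭ up a major 7th → F. New chord: F augmented major seventh.
root → F
3rd (major 3rd) → A
5th (augmented 5th) → C♯
7th (major 7th) → E

F, A, C♯, E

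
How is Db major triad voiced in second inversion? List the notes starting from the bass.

A-flat, D-flat, F

In root position, Db major triad is D-flat–F–A-flat.
Second inversion puts the fifth (A-flat) in the bass.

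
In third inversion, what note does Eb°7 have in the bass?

Dbb

Eb°7 in root position is Eb–Gb–Bbb–Dbb.
Third inversion places the seventh in the bass, which is Dbb.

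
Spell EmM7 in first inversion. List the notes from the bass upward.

EmM7 = E–G–B–D♯; first inversion → third (G) lowest.

G – B – D♯ – E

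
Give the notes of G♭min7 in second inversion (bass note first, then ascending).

Db Fb Gb Bbb

G♭min7 = Gb–Bbb–Db–Fb; second inversion → fifth (Db) lowest.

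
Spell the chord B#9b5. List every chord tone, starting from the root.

B#9b5 is a dominant ninth flat five built on B#.
Root: B#
Major 3rd (3rd): D##
Diminished 5th (5th): F#
Minor 7th (7th): A#
Major 9th (9th): C##

B# D## F# A# C##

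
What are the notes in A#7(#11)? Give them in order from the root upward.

A♯ C𝄪 E♯ G♯ D𝄪

A#7(#11): dominant seventh sharp eleven on A♯.
Root: A♯
Major 3rd (3rd): C𝄪
Perfect 5th (5th): E♯
Minor 7th (7th): G♯
Augmented 11th (11th): D𝄪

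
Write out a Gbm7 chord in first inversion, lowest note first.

Bbb Db Fb Gb

In root position, Gbm7 is Gb–Bbb–Db–Fb.
First inversion puts the third (Bbb) in the bass.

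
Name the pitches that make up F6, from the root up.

F, A, C, D

Root F, quality major sixth:
Root: F
Major 3rd (3rd): A
Perfect 5th (5th): C
Major 6th (6th): D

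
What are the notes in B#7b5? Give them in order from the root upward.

B#, D##, F#, A#

Root B#, quality dominant seventh flat five:
B# — root
D## — major 3rd
F# — diminished 5th
A# — minor 7th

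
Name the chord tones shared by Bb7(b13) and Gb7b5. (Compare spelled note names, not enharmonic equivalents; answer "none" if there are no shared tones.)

Bb – Gb

Bb7(b13): Bb D F Ab Gb
Gb7b5: Gb Bb Dbb Fb
Common to both → Bb, Gb.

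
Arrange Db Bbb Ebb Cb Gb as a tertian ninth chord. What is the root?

Arranged so that each adjacent pair is a third by letter name: Cb – Ebb – Gb – Bbb – Db.
The bottom of that stack, Cb, is the root (this is Cb minor ninth).

Cb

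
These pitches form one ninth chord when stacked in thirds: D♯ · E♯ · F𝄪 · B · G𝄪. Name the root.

Stacking in thirds gives E♯ – G𝄪 – B – D♯ – F𝄪, so E♯ is the root — E♯ dominant ninth flat five.

E♯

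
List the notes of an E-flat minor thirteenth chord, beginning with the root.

E-flat – G-flat – B-flat – D-flat – F – A-flat – C

E-flat minor thirteenth: minor thirteenth on E-flat.
E-flat — root
G-flat — minor 3rd
B-flat — perfect 5th
D-flat — minor 7th
F — major 9th
A-flat — perfect 11th
C — major 13th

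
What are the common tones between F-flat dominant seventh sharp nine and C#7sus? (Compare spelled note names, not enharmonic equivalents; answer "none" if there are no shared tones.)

none

F-flat dominant seventh sharp nine: Fb Ab Cb Ebb G
C#7sus: C# F# G# B
Common to both → none.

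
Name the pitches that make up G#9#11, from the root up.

G#9#11 is a dominant ninth sharp eleven built on G♯.
root → G♯
3rd (major 3rd) → B♯
5th (perfect 5th) → D♯
7th (minor 7th) → F♯
9th (major 9th) → A♯
11th (augmented 11th) → C𝄪

G♯  B♯  D♯  F♯  A♯  C𝄪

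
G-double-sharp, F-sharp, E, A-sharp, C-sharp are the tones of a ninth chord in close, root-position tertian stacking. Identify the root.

Arranged so that each adjacent pair is a third by letter name: F-sharp – A-sharp – C-sharp – E – G-double-sharp.
The bottom of that stack, F-sharp, is the root (this is F-sharp dominant seventh sharp nine).

F-sharp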